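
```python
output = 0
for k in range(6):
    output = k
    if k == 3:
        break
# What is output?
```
Trace:
  output=0
  output=0, k=0
  output=1, k=1
  output=2, k=2
  output=3, k=3

Final answer: 3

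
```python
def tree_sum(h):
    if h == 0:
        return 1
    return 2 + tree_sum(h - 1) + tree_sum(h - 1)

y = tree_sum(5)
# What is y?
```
Call trace (a repeated sub-call is expanded the first time; later identical calls just restate its return value):
tree_sum(h=5)
  tree_sum(h=4)
    tree_sum(h=3)
      tree_sum(h=2)
        tree_sum(h=1)
          tree_sum(h=0)
          -> return 1
          tree_sum(h=0)
          -> return 1
        -> return 4
        tree_sum(h=1) -> return 4  (same call as traced above)
      -> return 10
      tree_sum(h=2) -> return 10  (same call as traced above)
    -> return 22
    tree_sum(h=3) -> return 22  (same call as traced above)
  -> return 46
  tree_sum(h=4) -> return 46  (same call as traced above)
-> return 94

Final answer: 94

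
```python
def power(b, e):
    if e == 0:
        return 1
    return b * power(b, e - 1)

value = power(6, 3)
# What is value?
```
Call trace:
power(b=6, e=3)
  power(b=6, e=2)
    power(b=6, e=1)
      power(b=6, e=0)
      -> return 1
    -> return 6
  -> return 36
-> return 216

Final answer: 216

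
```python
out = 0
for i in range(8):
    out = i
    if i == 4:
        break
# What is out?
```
Trace:
  out=0
  out=0, i=0
  out=1, i=1
  out=2, i=2
  out=3, i=3
  out=4, i=4

Final answer: 4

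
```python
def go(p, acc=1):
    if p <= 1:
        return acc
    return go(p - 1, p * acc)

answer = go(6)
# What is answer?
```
Call trace:
go(p=6, acc=1)
  go(p=5, acc=6)
    go(p=4, acc=30)
      go(p=3, acc=120)
        go(p=2, acc=360)
          go(p=1, acc=720)
          -> return 720
        -> return 720
      -> return 720
    -> return 720
  -> return 720
-> return 720

Final answer: 720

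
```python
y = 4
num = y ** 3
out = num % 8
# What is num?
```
Trace:
  y=4
  y=4, num=64
  y=4, num=64, out=0

Final answer: 64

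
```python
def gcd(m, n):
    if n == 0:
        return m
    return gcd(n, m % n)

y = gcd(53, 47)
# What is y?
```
Call trace:
gcd(m=53, n=47)
  gcd(m=47, n=6)
    gcd(m=6, n=5)
      gcd(m=5, n=1)
        gcd(m=1, n=0)
        -> return 1
      -> return 1
    -> return 1
  -> return 1
-> return 1

Final answer: 1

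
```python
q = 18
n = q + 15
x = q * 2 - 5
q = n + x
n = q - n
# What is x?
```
Trace:
  q=18
  q=18, n=33
  q=18, n=33, x=31
  q=64, n=33, x=31
  q=64, n=31, x=31

Final answer: 31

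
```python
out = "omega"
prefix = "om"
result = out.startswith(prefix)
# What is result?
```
Trace:
  out='omega'
  out='omega', prefix='om'
  out='omega', prefix='om', result=True

Final answer: True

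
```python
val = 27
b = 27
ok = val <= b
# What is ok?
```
Trace:
  val=27
  val=27, b=27
  val=27, b=27, ok=True

Final answer: True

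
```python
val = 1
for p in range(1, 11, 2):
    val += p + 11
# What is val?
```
Trace:
  val=1
  val=13, p=1
  val=27, p=3
  val=43, p=5
  val=61, p=7
  val=81, p=9

Final answer: 81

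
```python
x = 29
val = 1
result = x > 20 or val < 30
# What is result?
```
Trace:
  x=29
  x=29, val=1
  x=29, val=1, result=True

Final answer: True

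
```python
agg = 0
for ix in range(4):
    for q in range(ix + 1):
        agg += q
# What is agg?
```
Trace:
  agg=0
  agg=0, ix=0, q=0
  agg=0, ix=1, q=0
  agg=1, ix=1, q=1
  agg=1, ix=2, q=0
  agg=2, ix=2, q=1
  agg=4, ix=2, q=2
  agg=4, ix=3, q=0
  agg=5, ix=3, q=1
  agg=7, ix=3, q=2
  agg=10, ix=3, q=3

Final answer: 10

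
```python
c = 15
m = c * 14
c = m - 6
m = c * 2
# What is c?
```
Trace:
  c=15
  c=15, m=210
  c=204, m=210
  c=204, m=408

Final answer: 204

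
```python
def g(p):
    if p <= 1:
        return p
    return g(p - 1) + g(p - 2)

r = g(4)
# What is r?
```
Call trace (a repeated sub-call is expanded the first time; later identical calls just restate its return value):
g(p=4)
  g(p=3)
    g(p=2)
      g(p=1)
      -> return 1
      g(p=0)
      -> return 0
    -> return 1
    g(p=1)
    -> return 1
  -> return 2
  g(p=2) -> return 1  (same call as traced above)
-> return 3

Final answer: 3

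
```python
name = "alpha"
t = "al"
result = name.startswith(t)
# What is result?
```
Trace:
  name='alpha'
  name='alpha', t='al'
  name='alpha', t='al', result=True

Final answer: True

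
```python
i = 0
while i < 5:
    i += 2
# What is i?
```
Trace:
  i=0
  i=2
  i=4
  i=6

Final answer: 6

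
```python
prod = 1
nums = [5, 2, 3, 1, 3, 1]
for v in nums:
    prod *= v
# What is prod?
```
Trace:
  prod=1
  prod=5, v=5
  prod=10, v=2
  prod=30, v=3
  prod=30, v=1
  prod=90, v=3
  prod=90, v=1

Final answer: 90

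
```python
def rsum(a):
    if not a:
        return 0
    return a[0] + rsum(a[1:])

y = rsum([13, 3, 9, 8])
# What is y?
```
Call trace:
rsum(a=[13, 3, 9, 8])
  rsum(a=[3, 9, 8])
    rsum(a=[9, 8])
      rsum(a=[8])
        rsum(a=[])
        -> return 0
      -> return 8
    -> return 17
  -> return 20
-> return 33

Final answer: 33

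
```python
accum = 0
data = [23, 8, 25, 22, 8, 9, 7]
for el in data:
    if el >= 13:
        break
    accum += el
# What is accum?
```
Trace:
  accum=0
  accum=0, el=23

Final answer: 0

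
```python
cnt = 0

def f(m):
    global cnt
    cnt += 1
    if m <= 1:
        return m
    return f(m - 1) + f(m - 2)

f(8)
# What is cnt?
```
Call trace (a repeated sub-call is expanded the first time; later identical calls just restate its return value):
f(m=8)
  f(m=7)
    f(m=6)
      f(m=5)
        f(m=4)
          f(m=3)
            f(m=2)
              f(m=1)
              -> return 1
              f(m=0)
              -> return 0
            -> return 1
            f(m=1)
            -> return 1
          -> return 2
          f(m=2) -> return 1  (same call as traced above)
        -> return 3
        f(m=3) -> return 2  (same call as traced above)
      -> return 5
      f(m=4) -> return 3  (same call as traced above)
    -> return 8
    f(m=5) -> return 5  (same call as traced above)
  -> return 13
  f(m=6) -> return 8  (same call as traced above)
-> return 21

cnt is incremented once per call, so count the calls in each subtree. Let C(m) = number of calls made by f(m).
C(0) = C(1) = 1 (base case, no recursion); C(m) = 1 + C(m - 1) + C(m - 2) otherwise.
C(2) = 1 + C(1) + C(0) = 1 + 1 + 1 = 3
C(3) = 1 + C(2) + C(1) = 1 + 3 + 1 = 5
C(4) = 1 + C(3) + C(2) = 1 + 5 + 3 = 9
C(5) = 1 + C(4) + C(3) = 1 + 9 + 5 = 15
C(6) = 1 + C(5) + C(4) = 1 + 15 + 9 = 25
C(7) = 1 + C(6) + C(5) = 1 + 25 + 15 = 41
C(8) = 1 + C(7) + C(6) = 1 + 41 + 25 = 67
cnt = C(8) = 67

Final answer: 67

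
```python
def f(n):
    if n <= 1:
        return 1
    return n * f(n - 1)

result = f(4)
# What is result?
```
Call trace:
f(n=4)
  f(n=3)
    f(n=2)
      f(n=1)
      -> return 1
    -> return 2
  -> return 6
-> return 24

Final answer: 24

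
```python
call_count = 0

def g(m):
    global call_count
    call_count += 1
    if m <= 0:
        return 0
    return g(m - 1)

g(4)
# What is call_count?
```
Call trace:
g(m=4)
  g(m=3)
    g(m=2)
      g(m=1)
        g(m=0)
        -> return 0
      -> return 0
    -> return 0
  -> return 0
-> return 0

call_count is incremented once per call. g is entered once for each m = 4, 3, 2, 1, 0 (the m <= 0 call returns without recursing), i.e. 4 + 1 calls.
call_count = 5

Final answer: 5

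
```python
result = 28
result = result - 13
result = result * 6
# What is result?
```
Trace:
  result=28
  result=15
  result=90

Final answer: 90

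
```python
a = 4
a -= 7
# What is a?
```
Trace:
  a=4
  a=-3

Final answer: -3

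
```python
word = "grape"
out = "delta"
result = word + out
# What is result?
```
Trace:
  word='grape'
  word='grape', out='delta'
  word='grape', out='delta', result='grapedelta'

Final answer: 'grapedelta'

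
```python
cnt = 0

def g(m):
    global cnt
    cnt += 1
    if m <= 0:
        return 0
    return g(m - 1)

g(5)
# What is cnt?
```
Call trace:
g(m=5)
  g(m=4)
    g(m=3)
      g(m=2)
        g(m=1)
          g(m=0)
          -> return 0
        -> return 0
      -> return 0
    -> return 0
  -> return 0
-> return 0

cnt is incremented once per call. g is entered once for each m = 5, 4, 3, 2, 1, 0 (the m <= 0 call returns without recursing), i.e. 5 + 1 calls.
cnt = 6

Final answer: 6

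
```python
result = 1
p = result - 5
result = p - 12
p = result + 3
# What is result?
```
Trace:
  result=1
  result=1, p=-4
  result=-16, p=-4
  result=-16, p=-13

Final answer: -16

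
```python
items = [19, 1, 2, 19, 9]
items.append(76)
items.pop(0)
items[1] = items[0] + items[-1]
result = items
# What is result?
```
Trace:
  items=[19, 1, 2, 19, 9]
  items=[19, 1, 2, 19, 9, 76]
  items=[1, 2, 19, 9, 76]
  items=[1, 77, 19, 9, 76]
  items=[1, 77, 19, 9, 76], result=[1, 77, 19, 9, 76]

Final answer: [1, 77, 19, 9, 76]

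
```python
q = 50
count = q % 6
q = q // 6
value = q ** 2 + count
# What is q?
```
Trace:
  q=50
  q=50, count=2
  q=8, count=2
  q=8, count=2, value=66

Final answer: 8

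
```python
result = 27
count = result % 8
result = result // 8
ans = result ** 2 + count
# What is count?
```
Trace:
  result=27
  result=27, count=3
  result=3, count=3
  result=3, count=3, ans=12

Final answer: 3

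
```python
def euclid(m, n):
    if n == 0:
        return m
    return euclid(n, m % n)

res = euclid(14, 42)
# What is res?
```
Call trace:
euclid(m=14, n=42)
  euclid(m=42, n=14)
    euclid(m=14, n=0)
    -> return 14
  -> return 14
-> return 14

Final answer: 14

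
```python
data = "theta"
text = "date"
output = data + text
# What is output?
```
Trace:
  data='theta'
  data='theta', text='date'
  data='theta', text='date', output='thetadate'

Final answer: 'thetadate'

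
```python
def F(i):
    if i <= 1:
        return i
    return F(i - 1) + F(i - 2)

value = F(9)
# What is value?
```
Call trace (a repeated sub-call is expanded the first time; later identical calls just restate its return value):
F(i=9)
  F(i=8)
    F(i=7)
      F(i=6)
        F(i=5)
          F(i=4)
            F(i=3)
              F(i=2)
                F(i=1)
                -> return 1
                F(i=0)
                -> return 0
              -> return 1
              F(i=1)
              -> return 1
            -> return 2
            F(i=2) -> return 1  (same call as traced above)
          -> return 3
          F(i=3) -> return 2  (same call as traced above)
        -> return 5
        F(i=4) -> return 3  (same call as traced above)
      -> return 8
      F(i=5) -> return 5  (same call as traced above)
    -> return 13
    F(i=6) -> return 8  (same call as traced above)
  -> return 21
  F(i=7) -> return 13  (same call as traced above)
-> return 34

Final answer: 34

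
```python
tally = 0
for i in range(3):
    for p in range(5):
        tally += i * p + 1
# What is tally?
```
Trace:
  tally=0
  tally=1, i=0, p=0
  tally=2, i=0, p=1
  tally=3, i=0, p=2
  tally=4, i=0, p=3
  tally=5, i=0, p=4
  tally=6, i=1, p=0
  tally=8, i=1, p=1
  tally=11, i=1, p=2
  tally=15, i=1, p=3
  tally=20, i=1, p=4
  tally=21, i=2, p=0
  tally=24, i=2, p=1
  tally=29, i=2, p=2
  tally=36, i=2, p=3
  tally=45, i=2, p=4

Final answer: 45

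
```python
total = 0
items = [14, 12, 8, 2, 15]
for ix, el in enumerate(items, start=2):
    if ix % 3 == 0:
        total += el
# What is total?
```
Trace:
  total=0
  total=0, ix=2, el=14
  total=12, ix=3, el=12
  total=12, ix=4, el=8
  total=12, ix=5, el=2
  total=27, ix=6, el=15

Final answer: 27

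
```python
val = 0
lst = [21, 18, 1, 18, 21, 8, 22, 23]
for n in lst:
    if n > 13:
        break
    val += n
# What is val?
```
Trace:
  val=0
  val=0, n=21

Final answer: 0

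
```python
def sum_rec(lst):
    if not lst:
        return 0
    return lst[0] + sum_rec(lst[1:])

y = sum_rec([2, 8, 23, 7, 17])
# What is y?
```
Call trace:
sum_rec(lst=[2, 8, 23, 7, 17])
  sum_rec(lst=[8, 23, 7, 17])
    sum_rec(lst=[23, 7, 17])
      sum_rec(lst=[7, 17])
        sum_rec(lst=[17])
          sum_rec(lst=[])
          -> return 0
        -> return 17
      -> return 24
    -> return 47
  -> return 55
-> return 57

Final answer: 57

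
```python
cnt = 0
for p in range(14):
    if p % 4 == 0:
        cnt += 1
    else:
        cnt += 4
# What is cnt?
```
Trace:
  cnt=0
  cnt=1, p=0
  cnt=5, p=1
  cnt=9, p=2
  cnt=13, p=3
  cnt=14, p=4
  cnt=18, p=5
  cnt=22, p=6
  cnt=26, p=7
  cnt=27, p=8
  cnt=31, p=9
  cnt=35, p=10
  cnt=39, p=11
  cnt=40, p=12
  cnt=44, p=13

Final answer: 44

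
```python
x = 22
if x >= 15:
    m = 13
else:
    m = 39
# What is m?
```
Trace:
  x=22
  x=22, m=13

Final answer: 13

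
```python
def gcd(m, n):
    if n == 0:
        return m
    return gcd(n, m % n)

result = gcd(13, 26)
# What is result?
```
Call trace:
gcd(m=13, n=26)
  gcd(m=26, n=13)
    gcd(m=13, n=0)
    -> return 13
  -> return 13
-> return 13

Final answer: 13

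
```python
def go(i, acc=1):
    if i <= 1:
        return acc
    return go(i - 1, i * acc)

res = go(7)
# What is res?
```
Call trace:
go(i=7, acc=1)
  go(i=6, acc=7)
    go(i=5, acc=42)
      go(i=4, acc=210)
        go(i=3, acc=840)
          go(i=2, acc=2520)
            go(i=1, acc=5040)
            -> return 5040
          -> return 5040
        -> return 5040
      -> return 5040
    -> return 5040
  -> return 5040
-> return 5040

Final answer: 5040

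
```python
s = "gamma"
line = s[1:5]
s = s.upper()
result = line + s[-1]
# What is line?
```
Trace:
  s='gamma'
  s='gamma', line='amma'
  s='GAMMA', line='amma'
  s='GAMMA', line='amma', result='ammaA'

Final answer: 'amma'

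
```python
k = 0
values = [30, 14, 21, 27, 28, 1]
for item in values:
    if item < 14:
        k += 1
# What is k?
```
Trace:
  k=0
  k=0, item=30
  k=0, item=14
  k=0, item=21
  k=0, item=27
  k=0, item=28
  k=1, item=1

Final answer: 1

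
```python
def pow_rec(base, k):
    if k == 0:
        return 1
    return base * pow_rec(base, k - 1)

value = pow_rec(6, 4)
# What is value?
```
Call trace:
pow_rec(base=6, k=4)
  pow_rec(base=6, k=3)
    pow_rec(base=6, k=2)
      pow_rec(base=6, k=1)
        pow_rec(base=6, k=0)
        -> return 1
      -> return 6
    -> return 36
  -> return 216
-> return 1296

Final answer: 1296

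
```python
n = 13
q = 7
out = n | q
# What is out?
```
Trace:
  n=13
  n=13, q=7
  n=13, q=7, out=15

Final answer: 15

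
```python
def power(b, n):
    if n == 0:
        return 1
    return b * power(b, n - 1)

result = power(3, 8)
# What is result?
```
Call trace:
power(b=3, n=8)
  power(b=3, n=7)
    power(b=3, n=6)
      power(b=3, n=5)
        power(b=3, n=4)
          power(b=3, n=3)
            power(b=3, n=2)
              power(b=3, n=1)
                power(b=3, n=0)
                -> return 1
              -> return 3
            -> return 9
          -> return 27
        -> return 81
      -> return 243
    -> return 729
  -> return 2187
-> return 6561

Final answer: 6561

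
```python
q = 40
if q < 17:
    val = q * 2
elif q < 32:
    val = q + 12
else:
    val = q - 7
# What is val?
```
Trace:
  q=40
  q=40, val=33

Final answer: 33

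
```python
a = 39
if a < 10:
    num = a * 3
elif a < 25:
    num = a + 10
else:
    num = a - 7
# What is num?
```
Trace:
  a=39
  a=39, num=32

Final answer: 32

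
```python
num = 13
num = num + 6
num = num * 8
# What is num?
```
Trace:
  num=13
  num=19
  num=152

Final answer: 152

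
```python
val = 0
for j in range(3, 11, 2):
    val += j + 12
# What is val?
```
Trace:
  val=0
  val=15, j=3
  val=32, j=5
  val=51, j=7
  val=72, j=9

Final answer: 72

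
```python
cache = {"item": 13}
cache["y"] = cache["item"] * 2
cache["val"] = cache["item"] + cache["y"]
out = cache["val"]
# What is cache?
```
Trace:
  cache={'item': 13}
  cache={'item': 13, 'y': 26}
  cache={'item': 13, 'y': 26, 'val': 39}
  cache={'item': 13, 'y': 26, 'val': 39}, out=39

Final answer: {'item': 13, 'y': 26, 'val': 39}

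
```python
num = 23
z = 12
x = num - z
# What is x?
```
Trace:
  num=23
  num=23, z=12
  num=23, z=12, x=11

Final answer: 11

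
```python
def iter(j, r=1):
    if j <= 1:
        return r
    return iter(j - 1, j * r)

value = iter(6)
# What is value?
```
Call trace:
iter(j=6, r=1)
  iter(j=5, r=6)
    iter(j=4, r=30)
      iter(j=3, r=120)
        iter(j=2, r=360)
          iter(j=1, r=720)
          -> return 720
        -> return 720
      -> return 720
    -> return 720
  -> return 720
-> return 720

Final answer: 720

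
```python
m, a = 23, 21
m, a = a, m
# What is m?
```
Trace:
  m=23, a=21
  m=21, a=23

Final answer: 21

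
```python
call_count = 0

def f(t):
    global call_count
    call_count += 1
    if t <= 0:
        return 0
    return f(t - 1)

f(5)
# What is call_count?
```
Call trace:
f(t=5)
  f(t=4)
    f(t=3)
      f(t=2)
        f(t=1)
          f(t=0)
          -> return 0
        -> return 0
      -> return 0
    -> return 0
  -> return 0
-> return 0

call_count is incremented once per call. f is entered once for each t = 5, 4, 3, 2, 1, 0 (the t <= 0 call returns without recursing), i.e. 5 + 1 calls.
call_count = 6

Final answer: 6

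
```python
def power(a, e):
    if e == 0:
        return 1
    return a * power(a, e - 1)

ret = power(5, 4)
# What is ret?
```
Call trace:
power(a=5, e=4)
  power(a=5, e=3)
    power(a=5, e=2)
      power(a=5, e=1)
        power(a=5, e=0)
        -> return 1
      -> return 5
    -> return 25
  -> return 125
-> return 625

Final answer: 625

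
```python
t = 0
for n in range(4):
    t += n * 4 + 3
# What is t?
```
Trace:
  t=0
  t=3, n=0
  t=10, n=1
  t=21, n=2
  t=36, n=3

Final answer: 36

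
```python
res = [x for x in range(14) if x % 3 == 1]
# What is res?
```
Trace:
  x=0
  x=1
  x=2
  x=3
  x=4
  x=5
  x=6
  x=7
  x=8
  x=9
  x=10
  x=11
  x=12
  x=13
  res=[1, 4, 7, 10, 13]

Final answer: [1, 4, 7, 10, 13]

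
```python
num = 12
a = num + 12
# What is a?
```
Trace:
  num=12
  num=12, a=24

Final answer: 24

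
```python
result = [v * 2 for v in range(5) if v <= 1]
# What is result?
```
Trace:
  v=0
  v=1
  v=2
  v=3
  v=4
  result=[0, 2]

Final answer: [0, 2]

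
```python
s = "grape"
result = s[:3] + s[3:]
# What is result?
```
Trace:
  s='grape'
  s='grape', result='grape'

Final answer: 'grape'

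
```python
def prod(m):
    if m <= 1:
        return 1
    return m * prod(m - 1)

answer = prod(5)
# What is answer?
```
Call trace:
prod(m=5)
  prod(m=4)
    prod(m=3)
      prod(m=2)
        prod(m=1)
        -> return 1
      -> return 2
    -> return 6
  -> return 24
-> return 120

Final answer: 120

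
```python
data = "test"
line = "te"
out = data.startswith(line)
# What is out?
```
Trace:
  data='test'
  data='test', line='te'
  data='test', line='te', out=True

Final answer: True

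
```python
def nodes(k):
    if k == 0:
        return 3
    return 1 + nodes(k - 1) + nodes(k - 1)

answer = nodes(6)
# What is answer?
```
Call trace (a repeated sub-call is expanded the first time; later identical calls just restate its return value):
nodes(k=6)
  nodes(k=5)
    nodes(k=4)
      nodes(k=3)
        nodes(k=2)
          nodes(k=1)
            nodes(k=0)
            -> return 3
            nodes(k=0)
            -> return 3
          -> return 7
          nodes(k=1) -> return 7  (same call as traced above)
        -> return 15
        nodes(k=2) -> return 15  (same call as traced above)
      -> return 31
      nodes(k=3) -> return 31  (same call as traced above)
    -> return 63
    nodes(k=4) -> return 63  (same call as traced above)
  -> return 127
  nodes(k=5) -> return 127  (same call as traced above)
-> return 255

Final answer: 255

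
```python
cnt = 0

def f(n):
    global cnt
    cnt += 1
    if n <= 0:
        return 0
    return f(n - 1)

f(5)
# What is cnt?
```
Call trace:
f(n=5)
  f(n=4)
    f(n=3)
      f(n=2)
        f(n=1)
          f(n=0)
          -> return 0
        -> return 0
      -> return 0
    -> return 0
  -> return 0
-> return 0

cnt is incremented once per call. f is entered once for each n = 5, 4, 3, 2, 1, 0 (the n <= 0 call returns without recursing), i.e. 5 + 1 calls.
cnt = 6

Final answer: 6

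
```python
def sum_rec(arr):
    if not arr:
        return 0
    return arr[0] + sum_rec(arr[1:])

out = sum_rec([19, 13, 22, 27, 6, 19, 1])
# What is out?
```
Call trace:
sum_rec(arr=[19, 13, 22, 27, 6, 19, 1])
  sum_rec(arr=[13, 22, 27, 6, 19, 1])
    sum_rec(arr=[22, 27, 6, 19, 1])
      sum_rec(arr=[27, 6, 19, 1])
        sum_rec(arr=[6, 19, 1])
          sum_rec(arr=[19, 1])
            sum_rec(arr=[1])
              sum_rec(arr=[])
              -> return 0
            -> return 1
          -> return 20
        -> return 26
      -> return 53
    -> return 75
  -> return 88
-> return 107

Final answer: 107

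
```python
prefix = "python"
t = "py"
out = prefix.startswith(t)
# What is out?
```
Trace:
  prefix='python'
  prefix='python', t='py'
  prefix='python', t='py', out=True

Final answer: True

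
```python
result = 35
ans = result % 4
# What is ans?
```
Trace:
  result=35
  result=35, ans=3

Final answer: 3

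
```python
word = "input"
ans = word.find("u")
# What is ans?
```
Trace:
  word='input'
  word='input', ans=3

Final answer: 3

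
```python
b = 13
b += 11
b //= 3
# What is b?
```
Trace:
  b=13
  b=24
  b=8

Final answer: 8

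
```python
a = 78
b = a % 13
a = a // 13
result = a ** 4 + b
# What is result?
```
Trace:
  a=78
  a=78, b=0
  a=6, b=0
  a=6, b=0, result=1296

Final answer: 1296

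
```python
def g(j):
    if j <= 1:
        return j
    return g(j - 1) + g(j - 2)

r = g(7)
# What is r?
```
Call trace (a repeated sub-call is expanded the first time; later identical calls just restate its return value):
g(j=7)
  g(j=6)
    g(j=5)
      g(j=4)
        g(j=3)
          g(j=2)
            g(j=1)
            -> return 1
            g(j=0)
            -> return 0
          -> return 1
          g(j=1)
          -> return 1
        -> return 2
        g(j=2) -> return 1  (same call as traced above)
      -> return 3
      g(j=3) -> return 2  (same call as traced above)
    -> return 5
    g(j=4) -> return 3  (same call as traced above)
  -> return 8
  g(j=5) -> return 5  (same call as traced above)
-> return 13

Final answer: 13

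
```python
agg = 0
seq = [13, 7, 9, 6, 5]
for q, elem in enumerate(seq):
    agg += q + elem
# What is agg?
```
Trace:
  agg=0
  agg=13, q=0, elem=13
  agg=21, q=1, elem=7
  agg=32, q=2, elem=9
  agg=41, q=3, elem=6
  agg=50, q=4, elem=5

Final answer: 50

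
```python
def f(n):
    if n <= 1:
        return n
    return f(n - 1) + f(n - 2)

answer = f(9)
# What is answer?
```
Call trace (a repeated sub-call is expanded the first time; later identical calls just restate its return value):
f(n=9)
  f(n=8)
    f(n=7)
      f(n=6)
        f(n=5)
          f(n=4)
            f(n=3)
              f(n=2)
                f(n=1)
                -> return 1
                f(n=0)
                -> return 0
              -> return 1
              f(n=1)
              -> return 1
            -> return 2
            f(n=2) -> return 1  (same call as traced above)
          -> return 3
          f(n=3) -> return 2  (same call as traced above)
        -> return 5
        f(n=4) -> return 3  (same call as traced above)
      -> return 8
      f(n=5) -> return 5  (same call as traced above)
    -> return 13
    f(n=6) -> return 8  (same call as traced above)
  -> return 21
  f(n=7) -> return 13  (same call as traced above)
-> return 34

Final answer: 34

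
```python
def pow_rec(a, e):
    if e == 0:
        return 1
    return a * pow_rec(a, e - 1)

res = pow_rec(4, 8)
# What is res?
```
Call trace:
pow_rec(a=4, e=8)
  pow_rec(a=4, e=7)
    pow_rec(a=4, e=6)
      pow_rec(a=4, e=5)
        pow_rec(a=4, e=4)
          pow_rec(a=4, e=3)
            pow_rec(a=4, e=2)
              pow_rec(a=4, e=1)
                pow_rec(a=4, e=0)
                -> return 1
              -> return 4
            -> return 16
          -> return 64
        -> return 256
      -> return 1024
    -> return 4096
  -> return 16384
-> return 65536

Final answer: 65536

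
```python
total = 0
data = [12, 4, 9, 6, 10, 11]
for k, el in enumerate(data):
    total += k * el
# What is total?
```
Trace:
  total=0
  total=0, k=0, el=12
  total=4, k=1, el=4
  total=22, k=2, el=9
  total=40, k=3, el=6
  total=80, k=4, el=10
  total=135, k=5, el=11

Final answer: 135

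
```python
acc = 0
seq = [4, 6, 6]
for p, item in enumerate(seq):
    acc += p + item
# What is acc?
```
Trace:
  acc=0
  acc=4, p=0, item=4
  acc=11, p=1, item=6
  acc=19, p=2, item=6

Final answer: 19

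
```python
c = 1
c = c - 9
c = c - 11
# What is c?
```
Trace:
  c=1
  c=-8
  c=-19

Final answer: -19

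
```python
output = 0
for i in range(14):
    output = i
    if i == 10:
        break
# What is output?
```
Trace:
  output=0
  output=0, i=0
  output=1, i=1
  output=2, i=2
  output=3, i=3
  output=4, i=4
  output=5, i=5
  output=6, i=6
  output=7, i=7
  output=8, i=8
  output=9, i=9
  output=10, i=10

Final answer: 10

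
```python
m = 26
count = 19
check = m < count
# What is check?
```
Trace:
  m=26
  m=26, count=19
  m=26, count=19, check=False

Final answer: False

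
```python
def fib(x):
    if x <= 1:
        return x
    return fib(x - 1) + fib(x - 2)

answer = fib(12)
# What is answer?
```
Call trace (a repeated sub-call is expanded the first time; later identical calls just restate its return value):
fib(x=12)
  fib(x=11)
    fib(x=10)
      fib(x=9)
        fib(x=8)
          fib(x=7)
            fib(x=6)
              fib(x=5)
                fib(x=4)
                  fib(x=3)
                    fib(x=2)
                      fib(x=1)
                      -> return 1
                      fib(x=0)
                      -> return 0
                    -> return 1
                    fib(x=1)
                    -> return 1
                  -> return 2
                  fib(x=2) -> return 1  (same call as traced above)
                -> return 3
                fib(x=3) -> return 2  (same call as traced above)
              -> return 5
              fib(x=4) -> return 3  (same call as traced above)
            -> return 8
            fib(x=5) -> return 5  (same call as traced above)
          -> return 13
          fib(x=6) -> return 8  (same call as traced above)
        -> return 21
        fib(x=7) -> return 13  (same call as traced above)
      -> return 34
      fib(x=8) -> return 21  (same call as traced above)
    -> return 55
    fib(x=9) -> return 34  (same call as traced above)
  -> return 89
  fib(x=10) -> return 55  (same call as traced above)
-> return 144

Final answer: 144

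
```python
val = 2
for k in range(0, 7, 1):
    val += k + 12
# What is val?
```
Trace:
  val=2
  val=14, k=0
  val=27, k=1
  val=41, k=2
  val=56, k=3
  val=72, k=4
  val=89, k=5
  val=107, k=6

Final answer: 107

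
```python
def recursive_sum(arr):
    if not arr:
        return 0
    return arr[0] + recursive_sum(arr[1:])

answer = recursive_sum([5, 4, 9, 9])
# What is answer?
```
Call trace:
recursive_sum(arr=[5, 4, 9, 9])
  recursive_sum(arr=[4, 9, 9])
    recursive_sum(arr=[9, 9])
      recursive_sum(arr=[9])
        recursive_sum(arr=[])
        -> return 0
      -> return 9
    -> return 18
  -> return 22
-> return 27

Final answer: 27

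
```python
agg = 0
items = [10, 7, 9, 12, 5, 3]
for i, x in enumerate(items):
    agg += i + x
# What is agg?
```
Trace:
  agg=0
  agg=10, i=0, x=10
  agg=18, i=1, x=7
  agg=29, i=2, x=9
  agg=44, i=3, x=12
  agg=53, i=4, x=5
  agg=61, i=5, x=3

Final answer: 61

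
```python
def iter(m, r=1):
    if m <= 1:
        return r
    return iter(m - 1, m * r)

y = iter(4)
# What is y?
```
Call trace:
iter(m=4, r=1)
  iter(m=3, r=4)
    iter(m=2, r=12)
      iter(m=1, r=24)
      -> return 24
    -> return 24
  -> return 24
-> return 24

Final answer: 24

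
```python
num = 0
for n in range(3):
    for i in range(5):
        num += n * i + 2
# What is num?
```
Trace:
  num=0
  num=2, n=0, i=0
  num=4, n=0, i=1
  num=6, n=0, i=2
  num=8, n=0, i=3
  num=10, n=0, i=4
  num=12, n=1, i=0
  num=15, n=1, i=1
  num=19, n=1, i=2
  num=24, n=1, i=3
  num=30, n=1, i=4
  num=32, n=2, i=0
  num=36, n=2, i=1
  num=42, n=2, i=2
  num=50, n=2, i=3
  num=60, n=2, i=4

Final answer: 60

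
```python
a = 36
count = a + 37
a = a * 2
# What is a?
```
Trace:
  a=36
  a=36, count=73
  a=72, count=73

Final answer: 72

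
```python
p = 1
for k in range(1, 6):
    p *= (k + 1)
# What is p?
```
Trace:
  p=1
  p=2, k=1
  p=6, k=2
  p=24, k=3
  p=120, k=4
  p=720, k=5

Final answer: 720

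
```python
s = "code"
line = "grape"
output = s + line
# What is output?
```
Trace:
  s='code'
  s='code', line='grape'
  s='code', line='grape', output='codegrape'

Final answer: 'codegrape'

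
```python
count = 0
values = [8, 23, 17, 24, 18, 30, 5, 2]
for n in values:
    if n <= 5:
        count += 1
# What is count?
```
Trace:
  count=0
  count=0, n=8
  count=0, n=23
  count=0, n=17
  count=0, n=24
  count=0, n=18
  count=0, n=30
  count=1, n=5
  count=2, n=2

Final answer: 2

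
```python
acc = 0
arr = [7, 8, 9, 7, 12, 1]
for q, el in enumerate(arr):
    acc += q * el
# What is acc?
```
Trace:
  acc=0
  acc=0, q=0, el=7
  acc=8, q=1, el=8
  acc=26, q=2, el=9
  acc=47, q=3, el=7
  acc=95, q=4, el=12
  acc=100, q=5, el=1

Final answer: 100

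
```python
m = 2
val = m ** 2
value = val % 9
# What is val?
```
Trace:
  m=2
  m=2, val=4
  m=2, val=4, value=4

Final answer: 4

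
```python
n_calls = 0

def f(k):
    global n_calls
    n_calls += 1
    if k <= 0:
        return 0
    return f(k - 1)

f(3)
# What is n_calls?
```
Call trace:
f(k=3)
  f(k=2)
    f(k=1)
      f(k=0)
      -> return 0
    -> return 0
  -> return 0
-> return 0

n_calls is incremented once per call. f is entered once for each k = 3, 2, 1, 0 (the k <= 0 call returns without recursing), i.e. 3 + 1 calls.
n_calls = 4

Final answer: 4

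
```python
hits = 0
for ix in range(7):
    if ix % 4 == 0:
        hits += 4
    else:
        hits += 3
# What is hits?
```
Trace:
  hits=0
  hits=4, ix=0
  hits=7, ix=1
  hits=10, ix=2
  hits=13, ix=3
  hits=17, ix=4
  hits=20, ix=5
  hits=23, ix=6

Final answer: 23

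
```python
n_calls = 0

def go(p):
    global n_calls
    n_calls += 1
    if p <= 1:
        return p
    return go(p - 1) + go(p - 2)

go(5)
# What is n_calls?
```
Call trace (a repeated sub-call is expanded the first time; later identical calls just restate its return value):
go(p=5)
  go(p=4)
    go(p=3)
      go(p=2)
        go(p=1)
        -> return 1
        go(p=0)
        -> return 0
      -> return 1
      go(p=1)
      -> return 1
    -> return 2
    go(p=2) -> return 1  (same call as traced above)
  -> return 3
  go(p=3) -> return 2  (same call as traced above)
-> return 5

n_calls is incremented once per call, so count the calls in each subtree. Let C(p) = number of calls made by go(p).
C(0) = C(1) = 1 (base case, no recursion); C(p) = 1 + C(p - 1) + C(p - 2) otherwise.
C(2) = 1 + C(1) + C(0) = 1 + 1 + 1 = 3
C(3) = 1 + C(2) + C(1) = 1 + 3 + 1 = 5
C(4) = 1 + C(3) + C(2) = 1 + 5 + 3 = 9
C(5) = 1 + C(4) + C(3) = 1 + 9 + 5 = 15
n_calls = C(5) = 15

Final answer: 15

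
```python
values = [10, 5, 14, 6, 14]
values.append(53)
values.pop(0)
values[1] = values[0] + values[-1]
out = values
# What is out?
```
Trace:
  values=[10, 5, 14, 6, 14]
  values=[10, 5, 14, 6, 14, 53]
  values=[5, 14, 6, 14, 53]
  values=[5, 58, 6, 14, 53]
  values=[5, 58, 6, 14, 53], out=[5, 58, 6, 14, 53]

Final answer: [5, 58, 6, 14, 53]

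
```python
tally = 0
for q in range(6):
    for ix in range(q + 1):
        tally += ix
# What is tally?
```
Trace:
  tally=0
  tally=0, q=0, ix=0
  tally=0, q=1, ix=0
  tally=1, q=1, ix=1
  tally=1, q=2, ix=0
  tally=2, q=2, ix=1
  tally=4, q=2, ix=2
  tally=4, q=3, ix=0
  tally=5, q=3, ix=1
  tally=7, q=3, ix=2
  tally=10, q=3, ix=3
  tally=10, q=4, ix=0
  tally=11, q=4, ix=1
  tally=13, q=4, ix=2
  tally=16, q=4, ix=3
  tally=20, q=4, ix=4
  tally=20, q=5, ix=0
  tally=21, q=5, ix=1
  tally=23, q=5, ix=2
  tally=26, q=5, ix=3
  tally=30, q=5, ix=4
  tally=35, q=5, ix=5

Final answer: 35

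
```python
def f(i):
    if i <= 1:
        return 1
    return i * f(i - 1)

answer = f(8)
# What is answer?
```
Call trace:
f(i=8)
  f(i=7)
    f(i=6)
      f(i=5)
        f(i=4)
          f(i=3)
            f(i=2)
              f(i=1)
              -> return 1
            -> return 2
          -> return 6
        -> return 24
      -> return 120
    -> return 720
  -> return 5040
-> return 40320

Final answer: 40320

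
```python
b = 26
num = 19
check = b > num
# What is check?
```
Trace:
  b=26
  b=26, num=19
  b=26, num=19, check=True

Final answer: True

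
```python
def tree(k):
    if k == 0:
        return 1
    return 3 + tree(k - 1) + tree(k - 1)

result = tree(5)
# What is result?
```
Call trace (a repeated sub-call is expanded the first time; later identical calls just restate its return value):
tree(k=5)
  tree(k=4)
    tree(k=3)
      tree(k=2)
        tree(k=1)
          tree(k=0)
          -> return 1
          tree(k=0)
          -> return 1
        -> return 5
        tree(k=1) -> return 5  (same call as traced above)
      -> return 13
      tree(k=2) -> return 13  (same call as traced above)
    -> return 29
    tree(k=3) -> return 29  (same call as traced above)
  -> return 61
  tree(k=4) -> return 61  (same call as traced above)
-> return 125

Final answer: 125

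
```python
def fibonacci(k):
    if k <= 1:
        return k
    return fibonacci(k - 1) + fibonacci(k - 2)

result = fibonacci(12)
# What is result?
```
Call trace (a repeated sub-call is expanded the first time; later identical calls just restate its return value):
fibonacci(k=12)
  fibonacci(k=11)
    fibonacci(k=10)
      fibonacci(k=9)
        fibonacci(k=8)
          fibonacci(k=7)
            fibonacci(k=6)
              fibonacci(k=5)
                fibonacci(k=4)
                  fibonacci(k=3)
                    fibonacci(k=2)
                      fibonacci(k=1)
                      -> return 1
                      fibonacci(k=0)
                      -> return 0
                    -> return 1
                    fibonacci(k=1)
                    -> return 1
                  -> return 2
                  fibonacci(k=2) -> return 1  (same call as traced above)
                -> return 3
                fibonacci(k=3) -> return 2  (same call as traced above)
              -> return 5
              fibonacci(k=4) -> return 3  (same call as traced above)
            -> return 8
            fibonacci(k=5) -> return 5  (same call as traced above)
          -> return 13
          fibonacci(k=6) -> return 8  (same call as traced above)
        -> return 21
        fibonacci(k=7) -> return 13  (same call as traced above)
      -> return 34
      fibonacci(k=8) -> return 21  (same call as traced above)
    -> return 55
    fibonacci(k=9) -> return 34  (same call as traced above)
  -> return 89
  fibonacci(k=10) -> return 55  (same call as traced above)
-> return 144

Final answer: 144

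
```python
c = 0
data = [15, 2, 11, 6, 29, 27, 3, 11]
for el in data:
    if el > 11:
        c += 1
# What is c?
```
Trace:
  c=0
  c=1, el=15
  c=1, el=2
  c=1, el=11
  c=1, el=6
  c=2, el=29
  c=3, el=27
  c=3, el=3
  c=3, el=11

Final answer: 3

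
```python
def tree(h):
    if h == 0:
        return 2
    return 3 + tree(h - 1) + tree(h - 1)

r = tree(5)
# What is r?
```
Call trace (a repeated sub-call is expanded the first time; later identical calls just restate its return value):
tree(h=5)
  tree(h=4)
    tree(h=3)
      tree(h=2)
        tree(h=1)
          tree(h=0)
          -> return 2
          tree(h=0)
          -> return 2
        -> return 7
        tree(h=1) -> return 7  (same call as traced above)
      -> return 17
      tree(h=2) -> return 17  (same call as traced above)
    -> return 37
    tree(h=3) -> return 37  (same call as traced above)
  -> return 77
  tree(h=4) -> return 77  (same call as traced above)
-> return 157

Final answer: 157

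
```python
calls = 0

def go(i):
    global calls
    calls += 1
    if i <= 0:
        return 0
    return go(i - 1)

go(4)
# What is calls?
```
Call trace:
go(i=4)
  go(i=3)
    go(i=2)
      go(i=1)
        go(i=0)
        -> return 0
      -> return 0
    -> return 0
  -> return 0
-> return 0

calls is incremented once per call. go is entered once for each i = 4, 3, 2, 1, 0 (the i <= 0 call returns without recursing), i.e. 4 + 1 calls.
calls = 5

Final answer: 5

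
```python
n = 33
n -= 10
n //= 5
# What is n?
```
Trace:
  n=33
  n=23
  n=4

Final answer: 4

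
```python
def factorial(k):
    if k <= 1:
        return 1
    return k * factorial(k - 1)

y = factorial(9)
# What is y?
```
Call trace:
factorial(k=9)
  factorial(k=8)
    factorial(k=7)
      factorial(k=6)
        factorial(k=5)
          factorial(k=4)
            factorial(k=3)
              factorial(k=2)
                factorial(k=1)
                -> return 1
              -> return 2
            -> return 6
          -> return 24
        -> return 120
      -> return 720
    -> return 5040
  -> return 40320
-> return 362880

Final answer: 362880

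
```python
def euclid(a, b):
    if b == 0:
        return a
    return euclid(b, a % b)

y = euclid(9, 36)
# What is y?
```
Call trace:
euclid(a=9, b=36)
  euclid(a=36, b=9)
    euclid(a=9, b=0)
    -> return 9
  -> return 9
-> return 9

Final answer: 9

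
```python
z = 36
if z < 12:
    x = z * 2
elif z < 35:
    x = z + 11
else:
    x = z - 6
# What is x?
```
Trace:
  z=36
  z=36, x=30

Final answer: 30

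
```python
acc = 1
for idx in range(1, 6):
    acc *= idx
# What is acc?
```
Trace:
  acc=1
  acc=1, idx=1
  acc=2, idx=2
  acc=6, idx=3
  acc=24, idx=4
  acc=120, idx=5

Final answer: 120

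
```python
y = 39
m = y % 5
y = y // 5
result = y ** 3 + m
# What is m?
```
Trace:
  y=39
  y=39, m=4
  y=7, m=4
  y=7, m=4, result=347

Final answer: 4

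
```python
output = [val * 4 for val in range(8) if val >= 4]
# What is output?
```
Trace:
  val=0
  val=1
  val=2
  val=3
  val=4
  val=5
  val=6
  val=7
  output=[16, 20, 24, 28]

Final answer: [16, 20, 24, 28]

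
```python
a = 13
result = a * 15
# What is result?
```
Trace:
  a=13
  a=13, result=195

Final answer: 195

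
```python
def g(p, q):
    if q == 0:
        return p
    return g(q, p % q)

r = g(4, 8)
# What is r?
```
Call trace:
g(p=4, q=8)
  g(p=8, q=4)
    g(p=4, q=0)
    -> return 4
  -> return 4
-> return 4

Final answer: 4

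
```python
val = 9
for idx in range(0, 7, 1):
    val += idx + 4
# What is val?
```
Trace:
  val=9
  val=13, idx=0
  val=18, idx=1
  val=24, idx=2
  val=31, idx=3
  val=39, idx=4
  val=48, idx=5
  val=58, idx=6

Final answer: 58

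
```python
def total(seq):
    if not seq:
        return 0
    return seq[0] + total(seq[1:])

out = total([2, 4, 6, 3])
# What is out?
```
Call trace:
total(seq=[2, 4, 6, 3])
  total(seq=[4, 6, 3])
    total(seq=[6, 3])
      total(seq=[3])
        total(seq=[])
        -> return 0
      -> return 3
    -> return 9
  -> return 13
-> return 15

Final answer: 15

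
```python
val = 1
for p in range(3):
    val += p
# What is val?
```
Trace:
  val=1
  val=1, p=0
  val=2, p=1
  val=4, p=2

Final answer: 4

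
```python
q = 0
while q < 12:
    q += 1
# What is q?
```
Trace:
  q=0
  q=1
  q=2
  q=3
  q=4
  q=5
  q=6
  q=7
  q=8
  q=9
  q=10
  q=11
  q=12

Final answer: 12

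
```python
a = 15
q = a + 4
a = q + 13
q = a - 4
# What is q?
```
Trace:
  a=15
  a=15, q=19
  a=32, q=19
  a=32, q=28

Final answer: 28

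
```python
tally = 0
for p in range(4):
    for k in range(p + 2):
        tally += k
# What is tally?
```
Trace:
  tally=0
  tally=0, p=0, k=0
  tally=1, p=0, k=1
  tally=1, p=1, k=0
  tally=2, p=1, k=1
  tally=4, p=1, k=2
  tally=4, p=2, k=0
  tally=5, p=2, k=1
  tally=7, p=2, k=2
  tally=10, p=2, k=3
  tally=10, p=3, k=0
  tally=11, p=3, k=1
  tally=13, p=3, k=2
  tally=16, p=3, k=3
  tally=20, p=3, k=4

Final answer: 20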